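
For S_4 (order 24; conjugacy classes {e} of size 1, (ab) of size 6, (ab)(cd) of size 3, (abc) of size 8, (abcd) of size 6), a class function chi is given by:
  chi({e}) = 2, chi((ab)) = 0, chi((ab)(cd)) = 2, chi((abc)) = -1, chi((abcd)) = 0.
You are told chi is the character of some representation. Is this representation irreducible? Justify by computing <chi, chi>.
Irreducible: <chi, chi> = 1.

<chi, chi> = (1/|G|) sum_C |C| * |chi(C)|^2 = (1/24)[1*|2|^2 + 6*|0|^2 + 3*|2|^2 + 8*|-1|^2 + 6*|0|^2]
  = (1/24)[(4) + (0) + (12) + (8) + (0)] = 24/24 = 1.
A character is irreducible iff <chi, chi> = 1, so this representation is irreducible.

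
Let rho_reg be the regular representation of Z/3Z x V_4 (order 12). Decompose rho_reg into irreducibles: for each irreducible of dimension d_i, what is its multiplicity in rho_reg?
Each irreducible V_i of dimension d_i appears with multiplicity d_i, i.e. rho_reg = (direct sum over all irreducibles V_i) d_i V_i. The irreducible dimensions for Z/3Z x V_4 are 1, 1, 1, 1, 1, 1, 1, 1, 1, 1, 1, 1: 12 irreducibles of dimension 1, each with multiplicity 1. Total dimension 12*1*1 = 12 = |G|.

Justification: General theorem: in the regular representation of a finite group G, each irreducible appears with multiplicity equal to its dimension. Check: dim(rho_reg) = sum d_i^2 = 1 + 1 + 1 + 1 + 1 + 1 + 1 + 1 + 1 + 1 + 1 + 1 = 12 = |G|.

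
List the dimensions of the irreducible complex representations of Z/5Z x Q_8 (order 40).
Dimensions: 1, 1, 1, 1, 1, 1, 1, 1, 1, 1, 1, 1, 1, 1, 1, 1, 1, 1, 1, 1, 2, 2, 2, 2, 2

Proof sketch: There are 25 irreducibles (= number of conjugacy classes). Their dimensions d_i satisfy sum d_i^2 = |G| = 40: 1 + 1 + 1 + 1 + 1 + 1 + 1 + 1 + 1 + 1 + 1 + 1 + 1 + 1 + 1 + 1 + 1 + 1 + 1 + 1 + 4 + 4 + 4 + 4 + 4 = 40. (For the product with Z/5Z: each of the 5 1-dim characters of Z/5Z tensors with each irrep of Q_8, giving 5 copies of each Q_8-dimension.)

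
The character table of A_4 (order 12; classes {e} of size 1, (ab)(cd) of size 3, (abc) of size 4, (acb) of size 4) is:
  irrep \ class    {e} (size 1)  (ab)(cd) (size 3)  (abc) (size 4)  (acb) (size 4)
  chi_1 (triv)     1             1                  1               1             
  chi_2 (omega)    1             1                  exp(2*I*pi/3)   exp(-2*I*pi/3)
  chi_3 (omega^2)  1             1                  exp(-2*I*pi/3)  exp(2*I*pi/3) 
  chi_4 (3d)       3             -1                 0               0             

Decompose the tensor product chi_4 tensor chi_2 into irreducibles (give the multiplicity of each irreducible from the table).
chi_4 tensor chi_2 = chi_4 (all other irreducibles have multiplicity 0).

Argument: The character of a tensor product is the pointwise product (chi_4 * chi_2)(C) = chi_4(C) * chi_2(C):
  {e}: (3)*(1), (ab)(cd): (-1)*(1), (abc): (0)*(exp(2*I*pi/3)), (acb): (0)*(exp(-2*I*pi/3))
so (chi_4 * chi_2) takes values
  {e} -> 3, (ab)(cd) -> -1, (abc) -> 0, (acb) -> 0.
Now take the inner product of this character with each irreducible chi from the table, <chi_4*chi_2, chi> = (1/12) sum_C |C| (chi_4*chi_2)(C) conj(chi(C)):
  <chi_4*chi_2, chi_1> = (1/12)[1*(3)*conj(1) + 3*(-1)*conj(1) + 4*(0)*conj(1) + 4*(0)*conj(1)]
      = (1/12)[(3) + (-3) + (0) + (0)] = 0/12 = 0
  <chi_4*chi_2, chi_2> = (1/12)[1*(3)*conj(1) + 3*(-1)*conj(1) + 4*(0)*conj(exp(2*I*pi/3)) + 4*(0)*conj(exp(-2*I*pi/3))]
      = (1/12)[(3) + (-3) + (0) + (0)] = 0/12 = 0
  <chi_4*chi_2, chi_3> = (1/12)[1*(3)*conj(1) + 3*(-1)*conj(1) + 4*(0)*conj(exp(-2*I*pi/3)) + 4*(0)*conj(exp(2*I*pi/3))]
      = (1/12)[(3) + (-3) + (0) + (0)] = 0/12 = 0
  <chi_4*chi_2, chi_4> = (1/12)[1*(3)*conj(3) + 3*(-1)*conj(-1) + 4*(0)*conj(0) + 4*(0)*conj(0)]
      = (1/12)[(9) + (3) + (0) + (0)] = 12/12 = 1
(Exp terms are combined using exp(i*s)*conj(exp(i*t)) = exp(i*(s-t)), and sums of them are collapsed using the identity that for every m > 1 the m distinct m-th roots of unity sum to 0, e.g. 1 + exp(2*I*pi/3) + exp(-2*I*pi/3) = 0.)
Hence the multiplicities are chi_4: 1. Dimension check: dim(chi_4)*dim(chi_2) = 3*1 = 3 and sum (mult * dim) = 1*3 = 3.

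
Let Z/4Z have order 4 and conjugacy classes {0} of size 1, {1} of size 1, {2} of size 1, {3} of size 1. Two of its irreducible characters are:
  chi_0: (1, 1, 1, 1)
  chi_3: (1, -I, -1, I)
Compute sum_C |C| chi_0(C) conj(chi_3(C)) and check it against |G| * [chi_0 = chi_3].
Sum = 0; so <chi_0, chi_3> = 0 (distinct irreducibles are orthogonal).

Derivation: Compute term by term over conjugacy classes (|C| * chi_0(C) * conj(chi_3(C))):
  1*(1)*conj(1) + 1*(1)*conj(-I) + 1*(1)*conj(-1) + 1*(1)*conj(I)
  = (1) + (I) + (-1) + (-I)
  = 0.
(Exp terms are combined using exp(i*s)*conj(exp(i*t)) = exp(i*(s-t)), and sums of them are collapsed using the identity that for every m > 1 the m distinct m-th roots of unity sum to 0, e.g. 1 + exp(2*I*pi/3) + exp(-2*I*pi/3) = 0.)
Dividing by |G| = 4 gives 0/4 = 0, matching the row-orthogonality relation <chi_0, chi_3> = [chi_0 = chi_3].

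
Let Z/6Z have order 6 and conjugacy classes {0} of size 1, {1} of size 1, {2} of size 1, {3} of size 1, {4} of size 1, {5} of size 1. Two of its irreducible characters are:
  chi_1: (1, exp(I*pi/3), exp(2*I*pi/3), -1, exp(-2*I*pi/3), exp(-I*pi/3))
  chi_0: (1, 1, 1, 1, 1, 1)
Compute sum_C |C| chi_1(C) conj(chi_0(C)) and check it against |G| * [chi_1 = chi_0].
Sum = 0; so <chi_1, chi_0> = 0 (distinct irreducibles are orthogonal).

Why: Compute term by term over conjugacy classes (|C| * chi_1(C) * conj(chi_0(C))):
  1*(1)*conj(1) + 1*(exp(I*pi/3))*conj(1) + 1*(exp(2*I*pi/3))*conj(1) + 1*(-1)*conj(1) + 1*(exp(-2*I*pi/3))*conj(1) + 1*(exp(-I*pi/3))*conj(1)
  = (1) + (exp(I*pi/3)) + (exp(2*I*pi/3)) + (-1) + (exp(-2*I*pi/3)) + (exp(-I*pi/3))
  = 0.
(Exp terms are combined using exp(i*s)*conj(exp(i*t)) = exp(i*(s-t)), and sums of them are collapsed using the identity that for every m > 1 the m distinct m-th roots of unity sum to 0, e.g. 1 + exp(2*I*pi/3) + exp(-2*I*pi/3) = 0.)
Dividing by |G| = 6 gives 0/6 = 0, matching the row-orthogonality relation <chi_1, chi_0> = [chi_1 = chi_0].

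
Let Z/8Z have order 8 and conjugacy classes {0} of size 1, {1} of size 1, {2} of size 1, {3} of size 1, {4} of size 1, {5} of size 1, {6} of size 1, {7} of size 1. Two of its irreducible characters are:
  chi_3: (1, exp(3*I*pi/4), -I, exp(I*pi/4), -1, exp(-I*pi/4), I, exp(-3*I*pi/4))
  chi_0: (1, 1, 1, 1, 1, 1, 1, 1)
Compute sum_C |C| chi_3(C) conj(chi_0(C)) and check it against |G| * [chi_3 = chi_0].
Sum = 0; so <chi_3, chi_0> = 0 (distinct irreducibles are orthogonal).

Reasoning: Compute term by term over conjugacy classes (|C| * chi_3(C) * conj(chi_0(C))):
  1*(1)*conj(1) + 1*(exp(3*I*pi/4))*conj(1) + 1*(-I)*conj(1) + 1*(exp(I*pi/4))*conj(1) + 1*(-1)*conj(1) + 1*(exp(-I*pi/4))*conj(1) + 1*(I)*conj(1) + 1*(exp(-3*I*pi/4))*conj(1)
  = (1) + (exp(3*I*pi/4)) + (-I) + (exp(I*pi/4)) + (-1) + (exp(-I*pi/4)) + (I) + (exp(-3*I*pi/4))
  = 0.
(Exp terms are combined using exp(i*s)*conj(exp(i*t)) = exp(i*(s-t)), and sums of them are collapsed using the identity that for every m > 1 the m distinct m-th roots of unity sum to 0, e.g. 1 + exp(2*I*pi/3) + exp(-2*I*pi/3) = 0.)
Dividing by |G| = 8 gives 0/8 = 0, matching the row-orthogonality relation <chi_3, chi_0> = [chi_3 = chi_0].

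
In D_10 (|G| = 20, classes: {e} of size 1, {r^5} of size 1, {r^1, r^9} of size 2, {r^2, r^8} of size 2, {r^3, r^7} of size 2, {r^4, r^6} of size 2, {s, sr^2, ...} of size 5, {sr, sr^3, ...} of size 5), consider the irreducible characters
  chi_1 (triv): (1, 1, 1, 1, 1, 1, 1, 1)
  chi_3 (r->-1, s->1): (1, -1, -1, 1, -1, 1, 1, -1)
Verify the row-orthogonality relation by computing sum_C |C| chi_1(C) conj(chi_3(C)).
Sum = 0; so <chi_1, chi_3> = 0 (distinct irreducibles are orthogonal).

Reasoning: Compute term by term over conjugacy classes (|C| * chi_1(C) * conj(chi_3(C))):
  1*(1)*conj(1) + 1*(1)*conj(-1) + 2*(1)*conj(-1) + 2*(1)*conj(1) + 2*(1)*conj(-1) + 2*(1)*conj(1) + 5*(1)*conj(1) + 5*(1)*conj(-1)
  = (1) + (-1) + (-2) + (2) + (-2) + (2) + (5) + (-5)
  = 0.
Dividing by |G| = 20 gives 0/20 = 0, matching the row-orthogonality relation <chi_1, chi_3> = [chi_1 = chi_3].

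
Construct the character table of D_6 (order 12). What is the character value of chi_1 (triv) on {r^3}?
Conjugacy classes: {e} of size 1, {r^3} of size 1, {r^1, r^5} of size 2, {r^2, r^4} of size 2, {s, sr^2, ...} of size 3, {sr, sr^3, ...} of size 3.
Character table:
  irrep \ class              {e} (size 1)  {r^3} (size 1)  {r^1, r^5} (size 2)  {r^2, r^4} (size 2)  {s, sr^2, ...} (size 3)  {sr, sr^3, ...} (size 3)
  chi_1 (triv)               1             1               1                    1                    1                        1                       
  chi_2 (sign: r->1, s->-1)  1             1               1                    1                    -1                       -1                      
  chi_3 (r->-1, s->1)        1             -1              -1                   1                    1                        -1                      
  chi_4 (r->-1, s->-1)       1             -1              -1                   1                    -1                       1                       
  chi_5 (2d, j=1)            2             -2              1                    -1                   0                        0                       
  chi_6 (2d, j=2)            2             2               -1                   -1                   0                        0                       

Spot check: chi_1 (triv) on {r^3} = 1.

Working: D_6 has order 2*6 = 12 with 6 conjugacy classes, hence 6 irreducibles. Sum of squared dims 1 + 1 + 1 + 1 + 4 + 4 = 12 = |G|. Linear characters come from the abelianisation; the 2-dimensional irreps have character r^k -> 2*cos(2*pi*j*k/6), reflections -> 0.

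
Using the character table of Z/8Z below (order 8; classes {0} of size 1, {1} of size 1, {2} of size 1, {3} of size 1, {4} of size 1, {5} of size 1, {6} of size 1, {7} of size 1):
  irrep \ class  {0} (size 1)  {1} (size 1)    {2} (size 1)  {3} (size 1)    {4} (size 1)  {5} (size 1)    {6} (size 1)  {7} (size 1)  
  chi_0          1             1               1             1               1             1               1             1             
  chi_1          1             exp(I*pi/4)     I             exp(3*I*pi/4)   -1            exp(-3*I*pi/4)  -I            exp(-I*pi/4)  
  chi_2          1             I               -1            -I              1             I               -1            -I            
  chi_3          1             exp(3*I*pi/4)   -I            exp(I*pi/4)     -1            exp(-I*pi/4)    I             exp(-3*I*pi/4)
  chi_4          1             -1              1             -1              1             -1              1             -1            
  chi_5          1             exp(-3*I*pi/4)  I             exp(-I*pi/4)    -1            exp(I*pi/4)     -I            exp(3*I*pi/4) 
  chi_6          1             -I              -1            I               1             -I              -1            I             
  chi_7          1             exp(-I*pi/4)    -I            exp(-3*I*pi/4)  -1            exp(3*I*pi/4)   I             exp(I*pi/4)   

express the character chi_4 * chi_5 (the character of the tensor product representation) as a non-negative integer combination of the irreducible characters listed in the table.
chi_4 tensor chi_5 = chi_1 (all other irreducibles have multiplicity 0).

Explanation: The character of a tensor product is the pointwise product (chi_4 * chi_5)(C) = chi_4(C) * chi_5(C):
  {0}: (1)*(1), {1}: (-1)*(exp(-3*I*pi/4)), {2}: (1)*(I), {3}: (-1)*(exp(-I*pi/4)), {4}: (1)*(-1), {5}: (-1)*(exp(I*pi/4)), {6}: (1)*(-I), {7}: (-1)*(exp(3*I*pi/4))
so (chi_4 * chi_5) takes values
  {0} -> 1, {1} -> -exp(-3*I*pi/4), {2} -> I, {3} -> -exp(-I*pi/4), {4} -> -1, {5} -> -exp(I*pi/4), {6} -> -I, {7} -> -exp(3*I*pi/4).
Now take the inner product of this character with each irreducible chi from the table, <chi_4*chi_5, chi> = (1/8) sum_C |C| (chi_4*chi_5)(C) conj(chi(C)):
  <chi_4*chi_5, chi_0> = (1/8)[1*(1)*conj(1) + 1*(-exp(-3*I*pi/4))*conj(1) + 1*(I)*conj(1) + 1*(-exp(-I*pi/4))*conj(1) + 1*(-1)*conj(1) + 1*(-exp(I*pi/4))*conj(1) + 1*(-I)*conj(1) + 1*(-exp(3*I*pi/4))*conj(1)]
      = (1/8)[(1) + (-exp(-3*I*pi/4)) + (I) + (-exp(-I*pi/4)) + (-1) + (-exp(I*pi/4)) + (-I) + (-exp(3*I*pi/4))] = 0/8 = 0
  <chi_4*chi_5, chi_1> = (1/8)[1*(1)*conj(1) + 1*(-exp(-3*I*pi/4))*conj(exp(I*pi/4)) + 1*(I)*conj(I) + 1*(-exp(-I*pi/4))*conj(exp(3*I*pi/4)) + 1*(-1)*conj(-1) + 1*(-exp(I*pi/4))*conj(exp(-3*I*pi/4)) + 1*(-I)*conj(-I) + 1*(-exp(3*I*pi/4))*conj(exp(-I*pi/4))]
      = (1/8)[(1) + (1) + (1) + (1) + (1) + (1) + (1) + (1)] = 8/8 = 1
  <chi_4*chi_5, chi_2> = (1/8)[1*(1)*conj(1) + 1*(-exp(-3*I*pi/4))*conj(I) + 1*(I)*conj(-1) + 1*(-exp(-I*pi/4))*conj(-I) + 1*(-1)*conj(1) + 1*(-exp(I*pi/4))*conj(I) + 1*(-I)*conj(-1) + 1*(-exp(3*I*pi/4))*conj(-I)]
      = (1/8)[(1) + (exp(-I*pi/4)) + (-I) + (-exp(I*pi/4)) + (-1) + (exp(3*I*pi/4)) + (I) + (-exp(-3*I*pi/4))] = 0/8 = 0
  <chi_4*chi_5, chi_3> = (1/8)[1*(1)*conj(1) + 1*(-exp(-3*I*pi/4))*conj(exp(3*I*pi/4)) + 1*(I)*conj(-I) + 1*(-exp(-I*pi/4))*conj(exp(I*pi/4)) + 1*(-1)*conj(-1) + 1*(-exp(I*pi/4))*conj(exp(-I*pi/4)) + 1*(-I)*conj(I) + 1*(-exp(3*I*pi/4))*conj(exp(-3*I*pi/4))]
      = (1/8)[(1) + (-I) + (-1) + (I) + (1) + (-I) + (-1) + (I)] = 0/8 = 0
  <chi_4*chi_5, chi_4> = (1/8)[1*(1)*conj(1) + 1*(-exp(-3*I*pi/4))*conj(-1) + 1*(I)*conj(1) + 1*(-exp(-I*pi/4))*conj(-1) + 1*(-1)*conj(1) + 1*(-exp(I*pi/4))*conj(-1) + 1*(-I)*conj(1) + 1*(-exp(3*I*pi/4))*conj(-1)]
      = (1/8)[(1) + (exp(-3*I*pi/4)) + (I) + (exp(-I*pi/4)) + (-1) + (exp(I*pi/4)) + (-I) + (exp(3*I*pi/4))] = 0/8 = 0
  <chi_4*chi_5, chi_5> = (1/8)[1*(1)*conj(1) + 1*(-exp(-3*I*pi/4))*conj(exp(-3*I*pi/4)) + 1*(I)*conj(I) + 1*(-exp(-I*pi/4))*conj(exp(-I*pi/4)) + 1*(-1)*conj(-1) + 1*(-exp(I*pi/4))*conj(exp(I*pi/4)) + 1*(-I)*conj(-I) + 1*(-exp(3*I*pi/4))*conj(exp(3*I*pi/4))]
      = (1/8)[(1) + (-1) + (1) + (-1) + (1) + (-1) + (1) + (-1)] = 0/8 = 0
  <chi_4*chi_5, chi_6> = (1/8)[1*(1)*conj(1) + 1*(-exp(-3*I*pi/4))*conj(-I) + 1*(I)*conj(-1) + 1*(-exp(-I*pi/4))*conj(I) + 1*(-1)*conj(1) + 1*(-exp(I*pi/4))*conj(-I) + 1*(-I)*conj(-1) + 1*(-exp(3*I*pi/4))*conj(I)]
      = (1/8)[(1) + (-exp(-I*pi/4)) + (-I) + (exp(I*pi/4)) + (-1) + (-exp(3*I*pi/4)) + (I) + (exp(-3*I*pi/4))] = 0/8 = 0
  <chi_4*chi_5, chi_7> = (1/8)[1*(1)*conj(1) + 1*(-exp(-3*I*pi/4))*conj(exp(-I*pi/4)) + 1*(I)*conj(-I) + 1*(-exp(-I*pi/4))*conj(exp(-3*I*pi/4)) + 1*(-1)*conj(-1) + 1*(-exp(I*pi/4))*conj(exp(3*I*pi/4)) + 1*(-I)*conj(I) + 1*(-exp(3*I*pi/4))*conj(exp(I*pi/4))]
      = (1/8)[(1) + (I) + (-1) + (-I) + (1) + (I) + (-1) + (-I)] = 0/8 = 0
(Exp terms are combined using exp(i*s)*conj(exp(i*t)) = exp(i*(s-t)), and sums of them are collapsed using the identity that for every m > 1 the m distinct m-th roots of unity sum to 0, e.g. 1 + exp(2*I*pi/3) + exp(-2*I*pi/3) = 0.)
Hence the multiplicities are chi_1: 1. Dimension check: dim(chi_4)*dim(chi_5) = 1*1 = 1 and sum (mult * dim) = 1*1 = 1.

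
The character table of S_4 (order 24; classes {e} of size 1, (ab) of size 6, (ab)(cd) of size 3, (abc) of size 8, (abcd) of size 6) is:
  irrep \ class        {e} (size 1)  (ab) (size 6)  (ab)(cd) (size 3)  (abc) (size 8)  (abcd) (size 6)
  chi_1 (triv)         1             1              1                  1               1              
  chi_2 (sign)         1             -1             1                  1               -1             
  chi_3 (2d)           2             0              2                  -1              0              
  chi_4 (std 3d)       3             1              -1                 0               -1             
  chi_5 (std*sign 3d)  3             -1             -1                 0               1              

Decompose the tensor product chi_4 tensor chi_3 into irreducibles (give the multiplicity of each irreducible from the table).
chi_4 tensor chi_3 = chi_4 + chi_5 (all other irreducibles have multiplicity 0).

Explanation: The character of a tensor product is the pointwise product (chi_4 * chi_3)(C) = chi_4(C) * chi_3(C):
  {e}: (3)*(2), (ab): (1)*(0), (ab)(cd): (-1)*(2), (abc): (0)*(-1), (abcd): (-1)*(0)
so (chi_4 * chi_3) takes values
  {e} -> 6, (ab) -> 0, (ab)(cd) -> -2, (abc) -> 0, (abcd) -> 0.
Now take the inner product of this character with each irreducible chi from the table, <chi_4*chi_3, chi> = (1/24) sum_C |C| (chi_4*chi_3)(C) conj(chi(C)):
  <chi_4*chi_3, chi_1> = (1/24)[1*(6)*conj(1) + 6*(0)*conj(1) + 3*(-2)*conj(1) + 8*(0)*conj(1) + 6*(0)*conj(1)]
      = (1/24)[(6) + (0) + (-6) + (0) + (0)] = 0/24 = 0
  <chi_4*chi_3, chi_2> = (1/24)[1*(6)*conj(1) + 6*(0)*conj(-1) + 3*(-2)*conj(1) + 8*(0)*conj(1) + 6*(0)*conj(-1)]
      = (1/24)[(6) + (0) + (-6) + (0) + (0)] = 0/24 = 0
  <chi_4*chi_3, chi_3> = (1/24)[1*(6)*conj(2) + 6*(0)*conj(0) + 3*(-2)*conj(2) + 8*(0)*conj(-1) + 6*(0)*conj(0)]
      = (1/24)[(12) + (0) + (-12) + (0) + (0)] = 0/24 = 0
  <chi_4*chi_3, chi_4> = (1/24)[1*(6)*conj(3) + 6*(0)*conj(1) + 3*(-2)*conj(-1) + 8*(0)*conj(0) + 6*(0)*conj(-1)]
      = (1/24)[(18) + (0) + (6) + (0) + (0)] = 24/24 = 1
  <chi_4*chi_3, chi_5> = (1/24)[1*(6)*conj(3) + 6*(0)*conj(-1) + 3*(-2)*conj(-1) + 8*(0)*conj(0) + 6*(0)*conj(1)]
      = (1/24)[(18) + (0) + (6) + (0) + (0)] = 24/24 = 1
Hence the multiplicities are chi_4: 1, chi_5: 1. Dimension check: dim(chi_4)*dim(chi_3) = 3*2 = 6 and sum (mult * dim) = 1*3 + 1*3 = 6.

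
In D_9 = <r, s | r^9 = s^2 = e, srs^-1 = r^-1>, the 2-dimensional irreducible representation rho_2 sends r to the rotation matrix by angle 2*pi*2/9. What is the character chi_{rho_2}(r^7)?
chi_{rho_2}(r^7) = 2*cos(2*pi*2*7/9) = -2*cos(pi/9)

Working: rho_2(r^7) is rotation by angle 2*pi*2*7/9, whose trace is 2*cos(2*pi*2*7/9) = -2*cos(pi/9).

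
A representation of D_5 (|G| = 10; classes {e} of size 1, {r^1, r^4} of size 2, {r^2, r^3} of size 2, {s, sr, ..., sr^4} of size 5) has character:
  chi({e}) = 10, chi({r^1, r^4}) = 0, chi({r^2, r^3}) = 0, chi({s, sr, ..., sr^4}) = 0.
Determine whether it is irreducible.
Not irreducible (reducible): <chi, chi> = 10 > 1.

Explanation: <chi, chi> = (1/|G|) sum_C |C| * |chi(C)|^2 = (1/10)[1*|10|^2 + 2*|0|^2 + 2*|0|^2 + 5*|0|^2]
  = (1/10)[(100) + (0) + (0) + (0)] = 100/10 = 10.
A character is irreducible iff <chi, chi> = 1, so this representation is reducible.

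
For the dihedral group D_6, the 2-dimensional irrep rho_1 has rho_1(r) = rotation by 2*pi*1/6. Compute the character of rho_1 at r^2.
chi_{rho_1}(r^2) = 2*cos(2*pi*1*2/6) = -1

rho_1(r^2) is rotation by angle 2*pi*1*2/6, whose trace is 2*cos(2*pi*1*2/6) = -1.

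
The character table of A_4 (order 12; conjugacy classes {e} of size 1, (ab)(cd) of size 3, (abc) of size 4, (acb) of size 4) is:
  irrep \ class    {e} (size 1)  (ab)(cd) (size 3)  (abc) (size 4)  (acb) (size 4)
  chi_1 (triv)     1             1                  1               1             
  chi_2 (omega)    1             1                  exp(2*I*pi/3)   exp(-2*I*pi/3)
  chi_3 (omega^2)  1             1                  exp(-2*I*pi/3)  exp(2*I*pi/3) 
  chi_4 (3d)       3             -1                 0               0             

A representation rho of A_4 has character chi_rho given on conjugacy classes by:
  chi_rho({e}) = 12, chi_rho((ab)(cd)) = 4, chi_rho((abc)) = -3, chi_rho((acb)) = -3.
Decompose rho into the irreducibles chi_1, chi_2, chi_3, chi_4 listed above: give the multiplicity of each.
Multiplicities: chi_1: 0, chi_2: 3, chi_3: 3, chi_4: 2.

Proof sketch: Use <chi_rho, chi> = (1/|G|) sum_C |C| * chi_rho(C) * conj(chi(C)) with |G| = 12 for each irreducible chi in the table:
  <chi_rho, chi_1> = (1/12)[1*(12)*conj(1) + 3*(4)*conj(1) + 4*(-3)*conj(1) + 4*(-3)*conj(1)]
      = (1/12)[(12) + (12) + (-12) + (-12)] = 0/12 = 0
  <chi_rho, chi_2> = (1/12)[1*(12)*conj(1) + 3*(4)*conj(1) + 4*(-3)*conj(exp(2*I*pi/3)) + 4*(-3)*conj(exp(-2*I*pi/3))]
      = (1/12)[(12) + (12) + (12 + 12*exp(2*I*pi/3)) + (12 + 12*exp(-2*I*pi/3))] = 36/12 = 3
  <chi_rho, chi_3> = (1/12)[1*(12)*conj(1) + 3*(4)*conj(1) + 4*(-3)*conj(exp(-2*I*pi/3)) + 4*(-3)*conj(exp(2*I*pi/3))]
      = (1/12)[(12) + (12) + (12 + 12*exp(-2*I*pi/3)) + (12 + 12*exp(2*I*pi/3))] = 36/12 = 3
  <chi_rho, chi_4> = (1/12)[1*(12)*conj(3) + 3*(4)*conj(-1) + 4*(-3)*conj(0) + 4*(-3)*conj(0)]
      = (1/12)[(36) + (-12) + (0) + (0)] = 24/12 = 2
(Exp terms are combined using exp(i*s)*conj(exp(i*t)) = exp(i*(s-t)), and sums of them are collapsed using the identity that for every m > 1 the m distinct m-th roots of unity sum to 0, e.g. 1 + exp(2*I*pi/3) + exp(-2*I*pi/3) = 0.)
Dimension check: dim(rho) = sum (mult * dim) = 0*1 + 3*1 + 3*1 + 2*3 = 12 = chi_rho(e) = 12.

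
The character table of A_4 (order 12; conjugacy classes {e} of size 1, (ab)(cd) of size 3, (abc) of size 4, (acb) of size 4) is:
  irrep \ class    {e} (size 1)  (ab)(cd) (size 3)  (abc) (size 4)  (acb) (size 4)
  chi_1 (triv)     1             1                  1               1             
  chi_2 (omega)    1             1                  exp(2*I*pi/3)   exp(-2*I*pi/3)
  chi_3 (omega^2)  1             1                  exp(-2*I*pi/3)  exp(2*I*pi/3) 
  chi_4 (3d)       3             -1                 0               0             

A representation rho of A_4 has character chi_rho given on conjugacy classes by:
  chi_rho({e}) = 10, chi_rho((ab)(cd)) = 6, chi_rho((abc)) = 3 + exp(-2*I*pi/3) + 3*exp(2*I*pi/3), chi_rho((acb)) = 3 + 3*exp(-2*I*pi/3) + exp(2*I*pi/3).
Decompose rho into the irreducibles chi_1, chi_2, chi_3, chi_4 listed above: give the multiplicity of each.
Multiplicities: chi_1: 3, chi_2: 3, chi_3: 1, chi_4: 1.

Justification: Use <chi_rho, chi> = (1/|G|) sum_C |C| * chi_rho(C) * conj(chi(C)) with |G| = 12 for each irreducible chi in the table:
  <chi_rho, chi_1> = (1/12)[1*(10)*conj(1) + 3*(6)*conj(1) + 4*(3 + exp(-2*I*pi/3) + 3*exp(2*I*pi/3))*conj(1) + 4*(3 + 3*exp(-2*I*pi/3) + exp(2*I*pi/3))*conj(1)]
      = (1/12)[(10) + (18) + (12 + 4*exp(-2*I*pi/3) + 12*exp(2*I*pi/3)) + (12 + 12*exp(-2*I*pi/3) + 4*exp(2*I*pi/3))] = 36/12 = 3
  <chi_rho, chi_2> = (1/12)[1*(10)*conj(1) + 3*(6)*conj(1) + 4*(3 + exp(-2*I*pi/3) + 3*exp(2*I*pi/3))*conj(exp(2*I*pi/3)) + 4*(3 + 3*exp(-2*I*pi/3) + exp(2*I*pi/3))*conj(exp(-2*I*pi/3))]
      = (1/12)[(10) + (18) + (12 + 12*exp(-2*I*pi/3) + 4*exp(2*I*pi/3)) + (12 + 4*exp(-2*I*pi/3) + 12*exp(2*I*pi/3))] = 36/12 = 3
  <chi_rho, chi_3> = (1/12)[1*(10)*conj(1) + 3*(6)*conj(1) + 4*(3 + exp(-2*I*pi/3) + 3*exp(2*I*pi/3))*conj(exp(-2*I*pi/3)) + 4*(3 + 3*exp(-2*I*pi/3) + exp(2*I*pi/3))*conj(exp(2*I*pi/3))]
      = (1/12)[(10) + (18) + (-8) + (-8)] = 12/12 = 1
  <chi_rho, chi_4> = (1/12)[1*(10)*conj(3) + 3*(6)*conj(-1) + 4*(3 + exp(-2*I*pi/3) + 3*exp(2*I*pi/3))*conj(0) + 4*(3 + 3*exp(-2*I*pi/3) + exp(2*I*pi/3))*conj(0)]
      = (1/12)[(30) + (-18) + (0) + (0)] = 12/12 = 1
(Exp terms are combined using exp(i*s)*conj(exp(i*t)) = exp(i*(s-t)), and sums of them are collapsed using the identity that for every m > 1 the m distinct m-th roots of unity sum to 0, e.g. 1 + exp(2*I*pi/3) + exp(-2*I*pi/3) = 0.)
Dimension check: dim(rho) = sum (mult * dim) = 3*1 + 3*1 + 1*1 + 1*3 = 10 = chi_rho(e) = 10.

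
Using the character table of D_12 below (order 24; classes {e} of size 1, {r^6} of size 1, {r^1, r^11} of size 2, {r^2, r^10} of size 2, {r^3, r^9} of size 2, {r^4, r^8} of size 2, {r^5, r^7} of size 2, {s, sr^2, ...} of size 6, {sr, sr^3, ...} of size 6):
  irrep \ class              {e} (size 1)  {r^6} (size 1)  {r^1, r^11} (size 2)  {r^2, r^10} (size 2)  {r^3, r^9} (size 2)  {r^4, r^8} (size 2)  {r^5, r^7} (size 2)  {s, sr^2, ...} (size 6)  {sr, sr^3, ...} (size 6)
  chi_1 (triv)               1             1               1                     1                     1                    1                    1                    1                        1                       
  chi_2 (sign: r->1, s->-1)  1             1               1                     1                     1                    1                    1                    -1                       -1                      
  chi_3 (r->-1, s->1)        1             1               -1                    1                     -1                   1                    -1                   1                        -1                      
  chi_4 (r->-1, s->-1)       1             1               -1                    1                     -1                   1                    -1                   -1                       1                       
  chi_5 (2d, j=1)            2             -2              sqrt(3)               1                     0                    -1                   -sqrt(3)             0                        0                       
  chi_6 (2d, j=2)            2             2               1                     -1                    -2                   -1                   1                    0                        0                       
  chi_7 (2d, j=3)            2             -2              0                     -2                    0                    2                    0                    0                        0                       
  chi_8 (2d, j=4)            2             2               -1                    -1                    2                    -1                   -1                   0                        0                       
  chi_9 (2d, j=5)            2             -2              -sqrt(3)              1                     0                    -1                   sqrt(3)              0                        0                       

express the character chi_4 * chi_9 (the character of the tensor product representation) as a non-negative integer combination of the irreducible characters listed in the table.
chi_4 tensor chi_9 = chi_5 (all other irreducibles have multiplicity 0).

Working: The character of a tensor product is the pointwise product (chi_4 * chi_9)(C) = chi_4(C) * chi_9(C):
  {e}: (1)*(2), {r^6}: (1)*(-2), {r^1, r^11}: (-1)*(-sqrt(3)), {r^2, r^10}: (1)*(1), {r^3, r^9}: (-1)*(0), {r^4, r^8}: (1)*(-1), {r^5, r^7}: (-1)*(sqrt(3)), {s, sr^2, ...}: (-1)*(0), {sr, sr^3, ...}: (1)*(0)
so (chi_4 * chi_9) takes values
  {e} -> 2, {r^6} -> -2, {r^1, r^11} -> sqrt(3), {r^2, r^10} -> 1, {r^3, r^9} -> 0, {r^4, r^8} -> -1, {r^5, r^7} -> -sqrt(3), {s, sr^2, ...} -> 0, {sr, sr^3, ...} -> 0.
Now take the inner product of this character with each irreducible chi from the table, <chi_4*chi_9, chi> = (1/24) sum_C |C| (chi_4*chi_9)(C) conj(chi(C)):
  <chi_4*chi_9, chi_1> = (1/24)[1*(2)*conj(1) + 1*(-2)*conj(1) + 2*(sqrt(3))*conj(1) + 2*(1)*conj(1) + 2*(0)*conj(1) + 2*(-1)*conj(1) + 2*(-sqrt(3))*conj(1) + 6*(0)*conj(1) + 6*(0)*conj(1)]
      = (1/24)[(2) + (-2) + (2*sqrt(3)) + (2) + (0) + (-2) + (-2*sqrt(3)) + (0) + (0)] = 0/24 = 0
  <chi_4*chi_9, chi_2> = (1/24)[1*(2)*conj(1) + 1*(-2)*conj(1) + 2*(sqrt(3))*conj(1) + 2*(1)*conj(1) + 2*(0)*conj(1) + 2*(-1)*conj(1) + 2*(-sqrt(3))*conj(1) + 6*(0)*conj(-1) + 6*(0)*conj(-1)]
      = (1/24)[(2) + (-2) + (2*sqrt(3)) + (2) + (0) + (-2) + (-2*sqrt(3)) + (0) + (0)] = 0/24 = 0
  <chi_4*chi_9, chi_3> = (1/24)[1*(2)*conj(1) + 1*(-2)*conj(1) + 2*(sqrt(3))*conj(-1) + 2*(1)*conj(1) + 2*(0)*conj(-1) + 2*(-1)*conj(1) + 2*(-sqrt(3))*conj(-1) + 6*(0)*conj(1) + 6*(0)*conj(-1)]
      = (1/24)[(2) + (-2) + (-2*sqrt(3)) + (2) + (0) + (-2) + (2*sqrt(3)) + (0) + (0)] = 0/24 = 0
  <chi_4*chi_9, chi_4> = (1/24)[1*(2)*conj(1) + 1*(-2)*conj(1) + 2*(sqrt(3))*conj(-1) + 2*(1)*conj(1) + 2*(0)*conj(-1) + 2*(-1)*conj(1) + 2*(-sqrt(3))*conj(-1) + 6*(0)*conj(-1) + 6*(0)*conj(1)]
      = (1/24)[(2) + (-2) + (-2*sqrt(3)) + (2) + (0) + (-2) + (2*sqrt(3)) + (0) + (0)] = 0/24 = 0
  <chi_4*chi_9, chi_5> = (1/24)[1*(2)*conj(2) + 1*(-2)*conj(-2) + 2*(sqrt(3))*conj(sqrt(3)) + 2*(1)*conj(1) + 2*(0)*conj(0) + 2*(-1)*conj(-1) + 2*(-sqrt(3))*conj(-sqrt(3)) + 6*(0)*conj(0) + 6*(0)*conj(0)]
      = (1/24)[(4) + (4) + (6) + (2) + (0) + (2) + (6) + (0) + (0)] = 24/24 = 1
  <chi_4*chi_9, chi_6> = (1/24)[1*(2)*conj(2) + 1*(-2)*conj(2) + 2*(sqrt(3))*conj(1) + 2*(1)*conj(-1) + 2*(0)*conj(-2) + 2*(-1)*conj(-1) + 2*(-sqrt(3))*conj(1) + 6*(0)*conj(0) + 6*(0)*conj(0)]
      = (1/24)[(4) + (-4) + (2*sqrt(3)) + (-2) + (0) + (2) + (-2*sqrt(3)) + (0) + (0)] = 0/24 = 0
  <chi_4*chi_9, chi_7> = (1/24)[1*(2)*conj(2) + 1*(-2)*conj(-2) + 2*(sqrt(3))*conj(0) + 2*(1)*conj(-2) + 2*(0)*conj(0) + 2*(-1)*conj(2) + 2*(-sqrt(3))*conj(0) + 6*(0)*conj(0) + 6*(0)*conj(0)]
      = (1/24)[(4) + (4) + (0) + (-4) + (0) + (-4) + (0) + (0) + (0)] = 0/24 = 0
  <chi_4*chi_9, chi_8> = (1/24)[1*(2)*conj(2) + 1*(-2)*conj(2) + 2*(sqrt(3))*conj(-1) + 2*(1)*conj(-1) + 2*(0)*conj(2) + 2*(-1)*conj(-1) + 2*(-sqrt(3))*conj(-1) + 6*(0)*conj(0) + 6*(0)*conj(0)]
      = (1/24)[(4) + (-4) + (-2*sqrt(3)) + (-2) + (0) + (2) + (2*sqrt(3)) + (0) + (0)] = 0/24 = 0
  <chi_4*chi_9, chi_9> = (1/24)[1*(2)*conj(2) + 1*(-2)*conj(-2) + 2*(sqrt(3))*conj(-sqrt(3)) + 2*(1)*conj(1) + 2*(0)*conj(0) + 2*(-1)*conj(-1) + 2*(-sqrt(3))*conj(sqrt(3)) + 6*(0)*conj(0) + 6*(0)*conj(0)]
      = (1/24)[(4) + (4) + (-6) + (2) + (0) + (2) + (-6) + (0) + (0)] = 0/24 = 0
Hence the multiplicities are chi_5: 1. Dimension check: dim(chi_4)*dim(chi_9) = 1*2 = 2 and sum (mult * dim) = 1*2 = 2.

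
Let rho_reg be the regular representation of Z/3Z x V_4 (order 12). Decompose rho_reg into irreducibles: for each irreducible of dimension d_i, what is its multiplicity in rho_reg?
Each irreducible V_i of dimension d_i appears with multiplicity d_i, i.e. rho_reg = (direct sum over all irreducibles V_i) d_i V_i. The irreducible dimensions for Z/3Z x V_4 are 1, 1, 1, 1, 1, 1, 1, 1, 1, 1, 1, 1: 12 irreducibles of dimension 1, each with multiplicity 1. Total dimension 12*1*1 = 12 = |G|.

Derivation: General theorem: in the regular representation of a finite group G, each irreducible appears with multiplicity equal to its dimension. Check: dim(rho_reg) = sum d_i^2 = 1 + 1 + 1 + 1 + 1 + 1 + 1 + 1 + 1 + 1 + 1 + 1 = 12 = |G|.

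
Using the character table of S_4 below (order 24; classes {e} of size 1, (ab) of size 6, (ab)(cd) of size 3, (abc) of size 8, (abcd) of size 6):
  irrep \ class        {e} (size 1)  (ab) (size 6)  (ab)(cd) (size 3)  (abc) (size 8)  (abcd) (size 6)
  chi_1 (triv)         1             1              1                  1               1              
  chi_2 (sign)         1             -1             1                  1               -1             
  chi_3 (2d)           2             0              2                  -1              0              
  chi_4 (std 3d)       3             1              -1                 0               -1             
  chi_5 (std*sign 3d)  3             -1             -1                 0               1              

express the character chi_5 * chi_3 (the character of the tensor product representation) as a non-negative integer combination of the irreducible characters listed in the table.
chi_5 tensor chi_3 = chi_4 + chi_5 (all other irreducibles have multiplicity 0).

Details: The character of a tensor product is the pointwise product (chi_5 * chi_3)(C) = chi_5(C) * chi_3(C):
  {e}: (3)*(2), (ab): (-1)*(0), (ab)(cd): (-1)*(2), (abc): (0)*(-1), (abcd): (1)*(0)
so (chi_5 * chi_3) takes values
  {e} -> 6, (ab) -> 0, (ab)(cd) -> -2, (abc) -> 0, (abcd) -> 0.
Now take the inner product of this character with each irreducible chi from the table, <chi_5*chi_3, chi> = (1/24) sum_C |C| (chi_5*chi_3)(C) conj(chi(C)):
  <chi_5*chi_3, chi_1> = (1/24)[1*(6)*conj(1) + 6*(0)*conj(1) + 3*(-2)*conj(1) + 8*(0)*conj(1) + 6*(0)*conj(1)]
      = (1/24)[(6) + (0) + (-6) + (0) + (0)] = 0/24 = 0
  <chi_5*chi_3, chi_2> = (1/24)[1*(6)*conj(1) + 6*(0)*conj(-1) + 3*(-2)*conj(1) + 8*(0)*conj(1) + 6*(0)*conj(-1)]
      = (1/24)[(6) + (0) + (-6) + (0) + (0)] = 0/24 = 0
  <chi_5*chi_3, chi_3> = (1/24)[1*(6)*conj(2) + 6*(0)*conj(0) + 3*(-2)*conj(2) + 8*(0)*conj(-1) + 6*(0)*conj(0)]
      = (1/24)[(12) + (0) + (-12) + (0) + (0)] = 0/24 = 0
  <chi_5*chi_3, chi_4> = (1/24)[1*(6)*conj(3) + 6*(0)*conj(1) + 3*(-2)*conj(-1) + 8*(0)*conj(0) + 6*(0)*conj(-1)]
      = (1/24)[(18) + (0) + (6) + (0) + (0)] = 24/24 = 1
  <chi_5*chi_3, chi_5> = (1/24)[1*(6)*conj(3) + 6*(0)*conj(-1) + 3*(-2)*conj(-1) + 8*(0)*conj(0) + 6*(0)*conj(1)]
      = (1/24)[(18) + (0) + (6) + (0) + (0)] = 24/24 = 1
Hence the multiplicities are chi_4: 1, chi_5: 1. Dimension check: dim(chi_5)*dim(chi_3) = 3*2 = 6 and sum (mult * dim) = 1*3 + 1*3 = 6.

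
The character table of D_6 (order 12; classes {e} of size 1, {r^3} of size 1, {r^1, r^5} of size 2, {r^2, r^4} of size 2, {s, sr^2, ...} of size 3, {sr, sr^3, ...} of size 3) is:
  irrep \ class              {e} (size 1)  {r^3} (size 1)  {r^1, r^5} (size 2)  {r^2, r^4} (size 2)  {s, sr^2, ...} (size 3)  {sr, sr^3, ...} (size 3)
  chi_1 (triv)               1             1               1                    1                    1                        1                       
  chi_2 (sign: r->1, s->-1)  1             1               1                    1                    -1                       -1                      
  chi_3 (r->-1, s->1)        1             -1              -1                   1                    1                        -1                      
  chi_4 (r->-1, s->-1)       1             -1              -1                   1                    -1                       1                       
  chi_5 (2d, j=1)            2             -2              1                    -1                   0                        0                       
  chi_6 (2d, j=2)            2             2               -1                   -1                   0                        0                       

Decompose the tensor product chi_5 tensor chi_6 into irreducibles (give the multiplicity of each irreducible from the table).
chi_5 tensor chi_6 = chi_3 + chi_4 + chi_5 (all other irreducibles have multiplicity 0).

The character of a tensor product is the pointwise product (chi_5 * chi_6)(C) = chi_5(C) * chi_6(C):
  {e}: (2)*(2), {r^3}: (-2)*(2), {r^1, r^5}: (1)*(-1), {r^2, r^4}: (-1)*(-1), {s, sr^2, ...}: (0)*(0), {sr, sr^3, ...}: (0)*(0)
so (chi_5 * chi_6) takes values
  {e} -> 4, {r^3} -> -4, {r^1, r^5} -> -1, {r^2, r^4} -> 1, {s, sr^2, ...} -> 0, {sr, sr^3, ...} -> 0.
Now take the inner product of this character with each irreducible chi from the table, <chi_5*chi_6, chi> = (1/12) sum_C |C| (chi_5*chi_6)(C) conj(chi(C)):
  <chi_5*chi_6, chi_1> = (1/12)[1*(4)*conj(1) + 1*(-4)*conj(1) + 2*(-1)*conj(1) + 2*(1)*conj(1) + 3*(0)*conj(1) + 3*(0)*conj(1)]
      = (1/12)[(4) + (-4) + (-2) + (2) + (0) + (0)] = 0/12 = 0
  <chi_5*chi_6, chi_2> = (1/12)[1*(4)*conj(1) + 1*(-4)*conj(1) + 2*(-1)*conj(1) + 2*(1)*conj(1) + 3*(0)*conj(-1) + 3*(0)*conj(-1)]
      = (1/12)[(4) + (-4) + (-2) + (2) + (0) + (0)] = 0/12 = 0
  <chi_5*chi_6, chi_3> = (1/12)[1*(4)*conj(1) + 1*(-4)*conj(-1) + 2*(-1)*conj(-1) + 2*(1)*conj(1) + 3*(0)*conj(1) + 3*(0)*conj(-1)]
      = (1/12)[(4) + (4) + (2) + (2) + (0) + (0)] = 12/12 = 1
  <chi_5*chi_6, chi_4> = (1/12)[1*(4)*conj(1) + 1*(-4)*conj(-1) + 2*(-1)*conj(-1) + 2*(1)*conj(1) + 3*(0)*conj(-1) + 3*(0)*conj(1)]
      = (1/12)[(4) + (4) + (2) + (2) + (0) + (0)] = 12/12 = 1
  <chi_5*chi_6, chi_5> = (1/12)[1*(4)*conj(2) + 1*(-4)*conj(-2) + 2*(-1)*conj(1) + 2*(1)*conj(-1) + 3*(0)*conj(0) + 3*(0)*conj(0)]
      = (1/12)[(8) + (8) + (-2) + (-2) + (0) + (0)] = 12/12 = 1
  <chi_5*chi_6, chi_6> = (1/12)[1*(4)*conj(2) + 1*(-4)*conj(2) + 2*(-1)*conj(-1) + 2*(1)*conj(-1) + 3*(0)*conj(0) + 3*(0)*conj(0)]
      = (1/12)[(8) + (-8) + (2) + (-2) + (0) + (0)] = 0/12 = 0
Hence the multiplicities are chi_3: 1, chi_4: 1, chi_5: 1. Dimension check: dim(chi_5)*dim(chi_6) = 2*2 = 4 and sum (mult * dim) = 1*1 + 1*1 + 1*2 = 4.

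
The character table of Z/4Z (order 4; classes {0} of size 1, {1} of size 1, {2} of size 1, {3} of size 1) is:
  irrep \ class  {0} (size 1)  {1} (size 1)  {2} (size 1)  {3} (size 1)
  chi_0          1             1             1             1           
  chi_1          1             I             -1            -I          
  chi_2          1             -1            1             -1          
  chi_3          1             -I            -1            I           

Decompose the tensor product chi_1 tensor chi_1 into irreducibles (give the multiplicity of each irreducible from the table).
chi_1 tensor chi_1 = chi_2 (all other irreducibles have multiplicity 0).

Details: The character of a tensor product is the pointwise product (chi_1 * chi_1)(C) = chi_1(C) * chi_1(C):
  {0}: (1)*(1), {1}: (I)*(I), {2}: (-1)*(-1), {3}: (-I)*(-I)
so (chi_1 * chi_1) takes values
  {0} -> 1, {1} -> -1, {2} -> 1, {3} -> -1.
Now take the inner product of this character with each irreducible chi from the table, <chi_1*chi_1, chi> = (1/4) sum_C |C| (chi_1*chi_1)(C) conj(chi(C)):
  <chi_1*chi_1, chi_0> = (1/4)[1*(1)*conj(1) + 1*(-1)*conj(1) + 1*(1)*conj(1) + 1*(-1)*conj(1)]
      = (1/4)[(1) + (-1) + (1) + (-1)] = 0/4 = 0
  <chi_1*chi_1, chi_1> = (1/4)[1*(1)*conj(1) + 1*(-1)*conj(I) + 1*(1)*conj(-1) + 1*(-1)*conj(-I)]
      = (1/4)[(1) + (I) + (-1) + (-I)] = 0/4 = 0
  <chi_1*chi_1, chi_2> = (1/4)[1*(1)*conj(1) + 1*(-1)*conj(-1) + 1*(1)*conj(1) + 1*(-1)*conj(-1)]
      = (1/4)[(1) + (1) + (1) + (1)] = 4/4 = 1
  <chi_1*chi_1, chi_3> = (1/4)[1*(1)*conj(1) + 1*(-1)*conj(-I) + 1*(1)*conj(-1) + 1*(-1)*conj(I)]
      = (1/4)[(1) + (-I) + (-1) + (I)] = 0/4 = 0
(Exp terms are combined using exp(i*s)*conj(exp(i*t)) = exp(i*(s-t)), and sums of them are collapsed using the identity that for every m > 1 the m distinct m-th roots of unity sum to 0, e.g. 1 + exp(2*I*pi/3) + exp(-2*I*pi/3) = 0.)
Hence the multiplicities are chi_2: 1. Dimension check: dim(chi_1)*dim(chi_1) = 1*1 = 1 and sum (mult * dim) = 1*1 = 1.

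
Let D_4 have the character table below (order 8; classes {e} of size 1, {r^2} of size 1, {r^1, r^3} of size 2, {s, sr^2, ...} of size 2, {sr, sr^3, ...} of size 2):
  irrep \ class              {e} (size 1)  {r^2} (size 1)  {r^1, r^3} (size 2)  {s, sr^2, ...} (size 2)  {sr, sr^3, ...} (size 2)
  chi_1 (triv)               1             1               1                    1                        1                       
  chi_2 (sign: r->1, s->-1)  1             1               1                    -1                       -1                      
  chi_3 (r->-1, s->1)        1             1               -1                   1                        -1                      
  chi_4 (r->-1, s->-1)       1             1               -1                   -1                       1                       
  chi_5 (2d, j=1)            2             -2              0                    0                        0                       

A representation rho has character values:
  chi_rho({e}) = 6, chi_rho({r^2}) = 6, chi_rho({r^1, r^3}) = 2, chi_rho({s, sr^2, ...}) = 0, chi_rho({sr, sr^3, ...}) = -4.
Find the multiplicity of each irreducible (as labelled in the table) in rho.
Multiplicities: chi_1: 1, chi_2: 3, chi_3: 2, chi_4: 0, chi_5: 0.

Working: Use <chi_rho, chi> = (1/|G|) sum_C |C| * chi_rho(C) * conj(chi(C)) with |G| = 8 for each irreducible chi in the table:
  <chi_rho, chi_1> = (1/8)[1*(6)*conj(1) + 1*(6)*conj(1) + 2*(2)*conj(1) + 2*(0)*conj(1) + 2*(-4)*conj(1)]
      = (1/8)[(6) + (6) + (4) + (0) + (-8)] = 8/8 = 1
  <chi_rho, chi_2> = (1/8)[1*(6)*conj(1) + 1*(6)*conj(1) + 2*(2)*conj(1) + 2*(0)*conj(-1) + 2*(-4)*conj(-1)]
      = (1/8)[(6) + (6) + (4) + (0) + (8)] = 24/8 = 3
  <chi_rho, chi_3> = (1/8)[1*(6)*conj(1) + 1*(6)*conj(1) + 2*(2)*conj(-1) + 2*(0)*conj(1) + 2*(-4)*conj(-1)]
      = (1/8)[(6) + (6) + (-4) + (0) + (8)] = 16/8 = 2
  <chi_rho, chi_4> = (1/8)[1*(6)*conj(1) + 1*(6)*conj(1) + 2*(2)*conj(-1) + 2*(0)*conj(-1) + 2*(-4)*conj(1)]
      = (1/8)[(6) + (6) + (-4) + (0) + (-8)] = 0/8 = 0
  <chi_rho, chi_5> = (1/8)[1*(6)*conj(2) + 1*(6)*conj(-2) + 2*(2)*conj(0) + 2*(0)*conj(0) + 2*(-4)*conj(0)]
      = (1/8)[(12) + (-12) + (0) + (0) + (0)] = 0/8 = 0
Dimension check: dim(rho) = sum (mult * dim) = 1*1 + 3*1 + 2*1 + 0*1 + 0*2 = 6 = chi_rho(e) = 6.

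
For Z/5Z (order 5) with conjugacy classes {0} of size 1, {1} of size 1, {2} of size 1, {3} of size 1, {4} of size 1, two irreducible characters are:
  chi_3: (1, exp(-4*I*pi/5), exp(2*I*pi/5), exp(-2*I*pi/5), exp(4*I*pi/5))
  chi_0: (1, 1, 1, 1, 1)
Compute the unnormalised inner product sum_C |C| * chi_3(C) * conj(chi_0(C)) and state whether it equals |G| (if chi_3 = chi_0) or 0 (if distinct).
Sum = 0; so <chi_3, chi_0> = 0 (distinct irreducibles are orthogonal).

Details: Compute term by term over conjugacy classes (|C| * chi_3(C) * conj(chi_0(C))):
  1*(1)*conj(1) + 1*(exp(-4*I*pi/5))*conj(1) + 1*(exp(2*I*pi/5))*conj(1) + 1*(exp(-2*I*pi/5))*conj(1) + 1*(exp(4*I*pi/5))*conj(1)
  = (1) + (exp(-4*I*pi/5)) + (exp(2*I*pi/5)) + (exp(-2*I*pi/5)) + (exp(4*I*pi/5))
  = 0.
(Exp terms are combined using exp(i*s)*conj(exp(i*t)) = exp(i*(s-t)), and sums of them are collapsed using the identity that for every m > 1 the m distinct m-th roots of unity sum to 0, e.g. 1 + exp(2*I*pi/3) + exp(-2*I*pi/3) = 0.)
Dividing by |G| = 5 gives 0/5 = 0, matching the row-orthogonality relation <chi_3, chi_0> = [chi_3 = chi_0].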